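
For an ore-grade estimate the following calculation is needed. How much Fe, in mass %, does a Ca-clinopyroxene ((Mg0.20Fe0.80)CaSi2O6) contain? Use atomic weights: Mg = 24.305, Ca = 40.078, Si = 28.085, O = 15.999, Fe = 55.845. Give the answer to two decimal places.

18.48 mass %

Formula mass = 0.20×24.305 + 0.80×55.845 + 1×40.078 + 2×28.085 + 6×15.999 = 241.779 g/mol, of which 44.676 g is Fe.
So Fe makes up 44.676/241.779 = 0.1848 of the mass, i.e. 18.48%.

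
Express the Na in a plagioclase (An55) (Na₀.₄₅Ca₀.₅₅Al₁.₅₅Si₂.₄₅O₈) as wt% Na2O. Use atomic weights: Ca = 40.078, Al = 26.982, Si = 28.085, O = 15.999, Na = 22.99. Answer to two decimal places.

Molar mass of Na₀.₄₅Ca₀.₅₅Al₁.₅₅Si₂.₄₅O₈ = 0.45·22.99 + 0.55·40.078 + 1.55·26.982 + 2.45·28.085 + 8·15.999 = 271.011 g/mol.
Each formula unit contains 0.45 Na, equivalent to 0.45/2 = 0.2250 mol Na2O.
M(Na2O) = 2×22.99 + 1×15.999 = 61.979 g/mol.
Mass of Na2O per formula unit = 0.2250 × 61.979 = 13.945 g.
Na2O wt% = 13.945 / 271.011 × 100 = 5.15%.

5.15 wt%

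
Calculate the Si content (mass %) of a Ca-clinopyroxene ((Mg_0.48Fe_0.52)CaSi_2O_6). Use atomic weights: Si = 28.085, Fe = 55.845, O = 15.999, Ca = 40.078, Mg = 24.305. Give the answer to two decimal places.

Molar mass of (Mg_0.48Fe_0.52)CaSi_2O_6: 0.48·24.305 + 0.52·55.845 + 1·40.078 + 2·28.085 + 6·15.999 = 232.948 g/mol.
Mass of Si per formula unit: 2 × 28.085 = 56.170 g.
Weight fraction Si = 56.170 / 232.948 = 0.2411.

24.11 mass %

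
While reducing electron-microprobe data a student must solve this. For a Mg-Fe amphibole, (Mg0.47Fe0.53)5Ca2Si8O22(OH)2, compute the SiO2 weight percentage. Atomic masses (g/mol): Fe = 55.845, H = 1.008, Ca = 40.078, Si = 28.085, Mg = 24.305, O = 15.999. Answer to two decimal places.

53.65 wt%

M((Mg0.47Fe0.53)5Ca2Si8O22(OH)2) = 895.934 g/mol; M(SiO2) = 60.083 g/mol.
Moles SiO2 per formula unit = 8 Si ÷ 1 = 8.0000.
SiO2 fraction = (8.0000 × 60.083) / 895.934 = 480.664/895.934 = 0.5365.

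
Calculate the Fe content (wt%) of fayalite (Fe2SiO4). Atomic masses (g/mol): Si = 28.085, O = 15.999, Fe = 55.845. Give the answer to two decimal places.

Molar mass of Fe2SiO4: 2·55.845 + 1·28.085 + 4·15.999 = 203.771 g/mol.
Mass of Fe per formula unit: 2 × 55.845 = 111.690 g.
Weight fraction Fe = 111.690 / 203.771 = 0.5481.

54.81 wt%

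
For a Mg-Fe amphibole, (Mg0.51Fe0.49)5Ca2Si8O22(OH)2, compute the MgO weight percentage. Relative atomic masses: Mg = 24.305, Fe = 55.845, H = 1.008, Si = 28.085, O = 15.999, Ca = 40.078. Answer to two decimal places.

11.55 wt%

M((Mg0.51Fe0.49)5Ca2Si8O22(OH)2) = 889.626 g/mol; M(MgO) = 40.304 g/mol.
Moles MgO per formula unit = 2.55 Mg ÷ 1 = 2.5500.
MgO fraction = (2.5500 × 40.304) / 889.626 = 102.775/889.626 = 0.1155.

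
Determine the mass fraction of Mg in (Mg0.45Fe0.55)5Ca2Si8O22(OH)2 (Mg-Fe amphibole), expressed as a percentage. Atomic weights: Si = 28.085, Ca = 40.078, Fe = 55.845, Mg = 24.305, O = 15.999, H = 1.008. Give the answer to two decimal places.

6.08 weight percent

Molar mass of (Mg0.45Fe0.55)5Ca2Si8O22(OH)2: 2.25*24.305 + 2.75*55.845 + 2*40.078 + 8*28.085 + 24*15.999 + 2*1.008 = 899.088 g/mol.
Mass of Mg per formula unit: 2.25 × 24.305 = 54.686 g.
Weight fraction Mg = 54.686 / 899.088 = 0.0608.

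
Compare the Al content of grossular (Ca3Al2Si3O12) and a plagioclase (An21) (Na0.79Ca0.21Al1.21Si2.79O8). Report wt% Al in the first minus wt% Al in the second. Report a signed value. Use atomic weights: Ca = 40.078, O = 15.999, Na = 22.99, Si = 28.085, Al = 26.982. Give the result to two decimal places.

-0.31 percentage points

First mineral: 53.964 g Al in 450.441 g formula = 11.98 wt% Al.
Second mineral: 32.648 g Al in 265.576 g formula = 12.29 wt% Al.
11.98% − 12.29% gives a difference of -0.31 percentage points.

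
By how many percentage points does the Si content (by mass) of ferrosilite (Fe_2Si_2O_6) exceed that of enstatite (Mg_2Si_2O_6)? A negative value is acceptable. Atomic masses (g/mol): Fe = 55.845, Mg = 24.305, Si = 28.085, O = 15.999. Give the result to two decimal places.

First mineral: 56.170 g Si in 263.854 g formula = 21.29 wt% Si.
Second mineral: 56.170 g Si in 200.774 g formula = 27.98 wt% Si.
21.29% − 27.98% gives a difference of -6.69 percentage points.

-6.69 percentage points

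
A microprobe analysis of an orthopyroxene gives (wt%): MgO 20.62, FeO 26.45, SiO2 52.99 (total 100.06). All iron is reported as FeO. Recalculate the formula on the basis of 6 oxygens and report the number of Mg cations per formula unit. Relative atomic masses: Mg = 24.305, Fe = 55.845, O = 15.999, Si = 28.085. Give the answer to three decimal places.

1.161 Mg apfu

MgO: 20.62/40.304 = 0.51161 mol → 0.51161 mol Mg, 0.51161 mol O.
FeO: 26.45/71.844 = 0.36816 mol → 0.36816 mol Fe, 0.36816 mol O.
SiO2: 52.99/60.083 = 0.88195 mol → 0.88195 mol Si, 1.76390 mol O.
Total oxygen = 2.64367 mol. Normalization factor = 6/2.64367 = 2.26957.
Mg per 6 O = 0.51161 × 2.26957 = 1.161.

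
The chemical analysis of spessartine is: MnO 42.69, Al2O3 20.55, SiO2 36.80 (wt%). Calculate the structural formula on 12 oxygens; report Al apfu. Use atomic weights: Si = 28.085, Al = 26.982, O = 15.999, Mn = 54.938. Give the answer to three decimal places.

1.989 Al apfu

MnO (M=70.937): mol = 0.60180; Mn = 0.60180, O = 0.60180.
Al2O3 (M=101.961): mol = 0.20155; Al = 0.40310, O = 0.60465.
SiO2 (M=60.083): mol = 0.61249; Si = 0.61249, O = 1.22498.
ΣO = 2.43143; factor = 12/ΣO = 4.93537.
Al apfu = 0.40310 × 4.93537 = 1.989.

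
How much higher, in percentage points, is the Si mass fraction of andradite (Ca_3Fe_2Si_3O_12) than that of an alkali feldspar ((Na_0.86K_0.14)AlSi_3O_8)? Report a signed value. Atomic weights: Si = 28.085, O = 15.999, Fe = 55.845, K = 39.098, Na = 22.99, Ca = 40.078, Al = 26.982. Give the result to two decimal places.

Si in Ca_3Fe_2Si_3O_12: molar mass 508.167 g/mol; 3×28.085 = 84.255 g → 16.58 wt%.
Si in (Na_0.86K_0.14)AlSi_3O_8: molar mass 264.474 g/mol; 3×28.085 = 84.255 g → 31.86 wt%.
Difference = 16.58 − 31.86 = -15.28 percentage points.

-15.28 percentage points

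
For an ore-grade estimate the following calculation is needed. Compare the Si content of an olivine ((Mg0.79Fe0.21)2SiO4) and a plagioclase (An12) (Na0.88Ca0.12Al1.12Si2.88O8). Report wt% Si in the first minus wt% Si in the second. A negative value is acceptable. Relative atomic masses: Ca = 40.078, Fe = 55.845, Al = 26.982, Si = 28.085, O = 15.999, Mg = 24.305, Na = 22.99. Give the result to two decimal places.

-12.38 percentage points

Si in (Mg0.79Fe0.21)2SiO4: molar mass 153.938 g/mol; 1×28.085 = 28.085 g → 18.24 wt%.
Si in Na0.88Ca0.12Al1.12Si2.88O8: molar mass 264.137 g/mol; 2.88×28.085 = 80.885 g → 30.62 wt%.
Difference = 18.24 − 30.62 = -12.38 percentage points.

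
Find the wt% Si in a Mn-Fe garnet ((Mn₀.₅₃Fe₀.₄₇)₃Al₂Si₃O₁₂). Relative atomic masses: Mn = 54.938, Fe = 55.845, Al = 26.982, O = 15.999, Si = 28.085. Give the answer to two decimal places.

16.98 wt%

Formula mass = 1.59·54.938 + 1.41·55.845 + 2·26.982 + 3·28.085 + 12·15.999 = 496.300 g/mol, of which 84.255 g is Si.
So Si makes up 84.255/496.300 = 0.1698 of the mass, i.e. 16.98%.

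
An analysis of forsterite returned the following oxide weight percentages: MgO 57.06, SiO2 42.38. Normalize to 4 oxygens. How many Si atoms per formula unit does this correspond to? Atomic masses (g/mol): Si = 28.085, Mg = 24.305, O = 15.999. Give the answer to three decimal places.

57.06 wt% MgO ÷ 40.304 g/mol = 1.41574 mol, giving 1.41574 Mg and 1.41574 O.
42.38 wt% SiO2 ÷ 60.083 g/mol = 0.70536 mol, giving 0.70536 Si and 1.41072 O.
Oxygen sums to 2.82646; scaling by 4/2.82646 = 1.41520 puts the formula on 4 O.
Si: 0.70536 × 1.41520 = 0.998 atoms per formula unit.

0.998 Si apfu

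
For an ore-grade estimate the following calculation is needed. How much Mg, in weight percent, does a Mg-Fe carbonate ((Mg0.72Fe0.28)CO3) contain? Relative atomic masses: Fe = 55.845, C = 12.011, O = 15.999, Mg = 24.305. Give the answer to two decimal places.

Molar mass of (Mg0.72Fe0.28)CO3: 0.72·24.305 + 0.28·55.845 + 1·12.011 + 3·15.999 = 93.144 g/mol.
Mass of Mg per formula unit: 0.72 × 24.305 = 17.500 g.
Weight fraction Mg = 17.500 / 93.144 = 0.1879.

18.79 weight percent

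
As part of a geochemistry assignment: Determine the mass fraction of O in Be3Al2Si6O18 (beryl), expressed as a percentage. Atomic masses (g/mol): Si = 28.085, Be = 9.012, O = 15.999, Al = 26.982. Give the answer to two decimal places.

M(Be3Al2Si6O18) = 537.492 g/mol.
O contributes 18 × 15.999 = 287.982 g per mole.
287.982/537.492 = 0.5358 → 53.58%.

53.58 wt%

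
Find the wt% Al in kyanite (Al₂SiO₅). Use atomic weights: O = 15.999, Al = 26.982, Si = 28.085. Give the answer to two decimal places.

Formula mass = 2·26.982 + 1·28.085 + 5·15.999 = 162.044 g/mol, of which 53.964 g is Al.
So Al makes up 53.964/162.044 = 0.3330 of the mass, i.e. 33.30%.

33.30 weight percent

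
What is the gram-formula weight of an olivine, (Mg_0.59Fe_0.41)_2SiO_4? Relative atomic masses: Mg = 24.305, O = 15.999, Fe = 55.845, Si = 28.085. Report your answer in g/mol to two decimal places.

166.55 g/mol

M = 1.18×24.305 + 0.82×55.845 + 1×28.085 + 4×15.999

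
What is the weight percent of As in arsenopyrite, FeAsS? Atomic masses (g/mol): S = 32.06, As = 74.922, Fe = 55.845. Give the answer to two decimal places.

46.01 mass %

M(FeAsS) = 162.827 g/mol.
As contributes 1 × 74.922 = 74.922 g per mole.
74.922/162.827 = 0.4601 → 46.01%.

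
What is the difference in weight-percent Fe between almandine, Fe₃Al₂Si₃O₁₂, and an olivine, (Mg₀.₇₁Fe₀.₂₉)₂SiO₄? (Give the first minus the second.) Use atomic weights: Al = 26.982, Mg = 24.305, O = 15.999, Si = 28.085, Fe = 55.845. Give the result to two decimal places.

M(Fe₃Al₂Si₃O₁₂) = 497.742 g/mol, so wt% Fe = 167.535/497.742 × 100 = 33.66%.
M((Mg₀.₇₁Fe₀.₂₉)₂SiO₄) = 158.984 g/mol, so wt% Fe = 32.390/158.984 × 100 = 20.37%.
33.66 − 20.37 = 13.29 pp.

13.29 percentage points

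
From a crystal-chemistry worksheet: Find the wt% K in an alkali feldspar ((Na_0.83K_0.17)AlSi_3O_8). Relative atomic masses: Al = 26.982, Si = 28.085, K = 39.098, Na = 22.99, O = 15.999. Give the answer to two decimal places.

Formula mass = 0.83×22.99 + 0.17×39.098 + 1×26.982 + 3×28.085 + 8×15.999 = 264.957 g/mol, of which 6.647 g is K.
So K makes up 6.647/264.957 = 0.0251 of the mass, i.e. 2.51%.

2.51 mass %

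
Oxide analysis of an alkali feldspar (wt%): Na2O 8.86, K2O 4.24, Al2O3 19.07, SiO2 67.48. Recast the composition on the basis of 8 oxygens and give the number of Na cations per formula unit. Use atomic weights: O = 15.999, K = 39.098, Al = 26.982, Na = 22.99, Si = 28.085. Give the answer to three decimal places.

Na2O: 8.86/61.979 = 0.14295 mol → 0.28590 mol Na, 0.14295 mol O.
K2O: 4.24/94.195 = 0.04501 mol → 0.09002 mol K, 0.04501 mol O.
Al2O3: 19.07/101.961 = 0.18703 mol → 0.37406 mol Al, 0.56109 mol O.
SiO2: 67.48/60.083 = 1.12311 mol → 1.12311 mol Si, 2.24622 mol O.
Total oxygen = 2.99527 mol. Normalization factor = 8/2.99527 = 2.67088.
Na per 8 O = 0.28590 × 2.67088 = 0.764.

0.764 Na apfu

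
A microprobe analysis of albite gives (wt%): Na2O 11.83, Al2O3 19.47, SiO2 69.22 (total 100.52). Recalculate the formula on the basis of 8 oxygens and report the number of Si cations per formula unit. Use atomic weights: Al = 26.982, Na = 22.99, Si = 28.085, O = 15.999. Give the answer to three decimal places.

3.004 Si apfu

11.83 wt% Na2O ÷ 61.979 g/mol = 0.19087 mol, giving 0.38174 Na and 0.19087 O.
19.47 wt% Al2O3 ÷ 101.961 g/mol = 0.19096 mol, giving 0.38192 Al and 0.57288 O.
69.22 wt% SiO2 ÷ 60.083 g/mol = 1.15207 mol, giving 1.15207 Si and 2.30414 O.
Oxygen sums to 3.06789; scaling by 8/3.06789 = 2.60766 puts the formula on 8 O.
Si: 1.15207 × 2.60766 = 3.004 atoms per formula unit.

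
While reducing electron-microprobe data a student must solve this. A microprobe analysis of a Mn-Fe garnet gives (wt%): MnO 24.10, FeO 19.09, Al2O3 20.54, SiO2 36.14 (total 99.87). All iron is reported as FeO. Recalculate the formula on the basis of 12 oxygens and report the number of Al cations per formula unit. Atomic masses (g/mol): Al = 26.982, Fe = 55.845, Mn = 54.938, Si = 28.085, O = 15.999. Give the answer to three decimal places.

MnO: 24.10/70.937 = 0.33974 mol → 0.33974 mol Mn, 0.33974 mol O.
FeO: 19.09/71.844 = 0.26571 mol → 0.26571 mol Fe, 0.26571 mol O.
Al2O3: 20.54/101.961 = 0.20145 mol → 0.40290 mol Al, 0.60435 mol O.
SiO2: 36.14/60.083 = 0.60150 mol → 0.60150 mol Si, 1.20300 mol O.
Total oxygen = 2.41280 mol. Normalization factor = 12/2.41280 = 4.97347.
Al per 12 O = 0.40290 × 4.97347 = 2.004.

2.004 Al apfu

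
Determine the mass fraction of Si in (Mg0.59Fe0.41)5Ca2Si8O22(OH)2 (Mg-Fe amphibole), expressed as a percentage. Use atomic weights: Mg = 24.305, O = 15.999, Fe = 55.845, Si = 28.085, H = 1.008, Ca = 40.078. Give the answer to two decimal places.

25.62 mass %

M((Mg0.59Fe0.41)5Ca2Si8O22(OH)2) = 877.010 g/mol.
Si contributes 8 × 28.085 = 224.680 g per mole.
224.680/877.010 = 0.2562 → 25.62%.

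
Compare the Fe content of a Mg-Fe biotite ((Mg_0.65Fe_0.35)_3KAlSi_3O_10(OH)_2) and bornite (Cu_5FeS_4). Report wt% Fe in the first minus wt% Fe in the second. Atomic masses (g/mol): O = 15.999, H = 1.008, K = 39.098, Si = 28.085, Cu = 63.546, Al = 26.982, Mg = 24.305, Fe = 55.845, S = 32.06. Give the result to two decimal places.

First mineral: 58.637 g Fe in 450.371 g formula = 13.02 wt% Fe.
Second mineral: 55.845 g Fe in 501.815 g formula = 11.13 wt% Fe.
13.02% − 11.13% gives a difference of 1.89 percentage points.

1.89 percentage points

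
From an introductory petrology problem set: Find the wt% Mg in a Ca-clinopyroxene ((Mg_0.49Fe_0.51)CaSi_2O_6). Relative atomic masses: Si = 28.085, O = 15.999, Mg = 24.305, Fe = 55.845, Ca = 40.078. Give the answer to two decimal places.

M((Mg_0.49Fe_0.51)CaSi_2O_6) = 232.632 g/mol.
Mg contributes 0.49 × 24.305 = 11.909 g per mole.
11.909/232.632 = 0.0512 → 5.12%.

5.12 mass %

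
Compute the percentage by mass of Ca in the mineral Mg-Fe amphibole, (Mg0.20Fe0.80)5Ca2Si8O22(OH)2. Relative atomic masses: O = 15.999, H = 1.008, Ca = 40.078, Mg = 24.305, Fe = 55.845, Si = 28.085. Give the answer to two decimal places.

8.54 weight percent

Molar mass of (Mg0.20Fe0.80)5Ca2Si8O22(OH)2: 1·24.305 + 4·55.845 + 2·40.078 + 8·28.085 + 24·15.999 + 2·1.008 = 938.513 g/mol.
Mass of Ca per formula unit: 2 × 40.078 = 80.156 g.
Weight fraction Ca = 80.156 / 938.513 = 0.0854.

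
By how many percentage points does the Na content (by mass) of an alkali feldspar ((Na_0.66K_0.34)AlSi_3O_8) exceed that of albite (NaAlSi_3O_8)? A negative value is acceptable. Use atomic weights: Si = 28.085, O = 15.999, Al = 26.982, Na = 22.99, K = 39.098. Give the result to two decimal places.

M((Na_0.66K_0.34)AlSi_3O_8) = 267.696 g/mol, so wt% Na = 15.173/267.696 × 100 = 5.67%.
M(NaAlSi_3O_8) = 262.219 g/mol, so wt% Na = 22.990/262.219 × 100 = 8.77%.
5.67 − 8.77 = -3.10 pp.

-3.10 percentage points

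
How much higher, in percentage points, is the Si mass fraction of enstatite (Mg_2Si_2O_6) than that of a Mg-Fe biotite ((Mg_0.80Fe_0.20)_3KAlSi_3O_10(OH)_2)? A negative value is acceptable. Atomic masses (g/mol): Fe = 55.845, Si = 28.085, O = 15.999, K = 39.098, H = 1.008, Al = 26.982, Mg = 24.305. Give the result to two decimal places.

8.66 percentage points

M(Mg_2Si_2O_6) = 200.774 g/mol, so wt% Si = 56.170/200.774 × 100 = 27.98%.
M((Mg_0.80Fe_0.20)_3KAlSi_3O_10(OH)_2) = 436.178 g/mol, so wt% Si = 84.255/436.178 × 100 = 19.32%.
27.98 − 19.32 = 8.66 pp.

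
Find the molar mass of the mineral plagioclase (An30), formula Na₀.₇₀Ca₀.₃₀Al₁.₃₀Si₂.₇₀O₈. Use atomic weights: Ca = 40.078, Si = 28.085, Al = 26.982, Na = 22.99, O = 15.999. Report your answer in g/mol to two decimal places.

Na: 0.70 × 22.99 = 16.0930
Ca: 0.30 × 40.078 = 12.0234
Al: 1.30 × 26.982 = 35.0766
Si: 2.70 × 28.085 = 75.8295
O: 8 × 15.999 = 127.9920
Summing the contributions gives the formula mass.

267.01 g/mol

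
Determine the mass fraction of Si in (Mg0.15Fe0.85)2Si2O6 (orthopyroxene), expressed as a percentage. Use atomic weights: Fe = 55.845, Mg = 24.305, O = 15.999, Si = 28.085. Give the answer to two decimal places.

22.08 wt%

M((Mg0.15Fe0.85)2Si2O6) = 254.392 g/mol.
Si contributes 2 × 28.085 = 56.170 g per mole.
56.170/254.392 = 0.2208 → 22.08%.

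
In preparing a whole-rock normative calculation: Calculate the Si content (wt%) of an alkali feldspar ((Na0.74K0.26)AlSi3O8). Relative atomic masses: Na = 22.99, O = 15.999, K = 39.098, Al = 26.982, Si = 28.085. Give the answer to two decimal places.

M((Na0.74K0.26)AlSi3O8) = 266.407 g/mol.
Si contributes 3 × 28.085 = 84.255 g per mole.
84.255/266.407 = 0.3163 → 31.63%.

31.63 wt%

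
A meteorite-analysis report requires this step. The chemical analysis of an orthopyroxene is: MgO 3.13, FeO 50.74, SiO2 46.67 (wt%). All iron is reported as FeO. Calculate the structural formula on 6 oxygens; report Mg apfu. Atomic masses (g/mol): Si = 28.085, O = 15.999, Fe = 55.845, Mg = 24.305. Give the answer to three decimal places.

0.199 Mg apfu

MgO (M=40.304): mol = 0.07766; Mg = 0.07766, O = 0.07766.
FeO (M=71.844): mol = 0.70625; Fe = 0.70625, O = 0.70625.
SiO2 (M=60.083): mol = 0.77676; Si = 0.77676, O = 1.55352.
ΣO = 2.33743; factor = 6/ΣO = 2.56692.
Mg apfu = 0.07766 × 2.56692 = 0.199.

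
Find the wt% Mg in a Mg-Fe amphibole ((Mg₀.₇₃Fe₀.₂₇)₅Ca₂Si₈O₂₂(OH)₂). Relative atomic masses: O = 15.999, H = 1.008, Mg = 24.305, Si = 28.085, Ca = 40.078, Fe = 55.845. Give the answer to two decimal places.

10.38 wt%

M((Mg₀.₇₃Fe₀.₂₇)₅Ca₂Si₈O₂₂(OH)₂) = 854.932 g/mol.
Mg contributes 3.65 × 24.305 = 88.713 g per mole.
88.713/854.932 = 0.1038 → 10.38%.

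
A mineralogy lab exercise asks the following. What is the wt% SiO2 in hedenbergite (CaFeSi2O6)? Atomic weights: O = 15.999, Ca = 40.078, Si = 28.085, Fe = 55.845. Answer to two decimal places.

48.44 wt%

Formula mass = 248.087 g/mol.
2 Si → 2.0000 mol SiO2 per formula unit; M(SiO2) = 60.083, so SiO2 mass = 120.166 g.
120.166/248.087 × 100 = 48.44 wt%.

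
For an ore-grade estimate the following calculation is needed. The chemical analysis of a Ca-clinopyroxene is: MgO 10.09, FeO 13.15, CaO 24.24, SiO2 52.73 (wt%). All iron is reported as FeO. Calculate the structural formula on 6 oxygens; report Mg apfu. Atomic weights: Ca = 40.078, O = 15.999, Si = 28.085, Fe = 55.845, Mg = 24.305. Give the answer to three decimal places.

0.573 Mg apfu

MgO: 10.09/40.304 = 0.25035 mol → 0.25035 mol Mg, 0.25035 mol O.
FeO: 13.15/71.844 = 0.18304 mol → 0.18304 mol Fe, 0.18304 mol O.
CaO: 24.24/56.077 = 0.43226 mol → 0.43226 mol Ca, 0.43226 mol O.
SiO2: 52.73/60.083 = 0.87762 mol → 0.87762 mol Si, 1.75524 mol O.
Total oxygen = 2.62089 mol. Normalization factor = 6/2.62089 = 2.28930.
Mg per 6 O = 0.25035 × 2.28930 = 0.573.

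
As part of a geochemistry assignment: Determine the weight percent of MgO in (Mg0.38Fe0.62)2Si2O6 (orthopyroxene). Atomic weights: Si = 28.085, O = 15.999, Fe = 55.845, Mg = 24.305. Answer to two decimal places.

Formula mass = 239.884 g/mol.
0.76 Mg → 0.7600 mol MgO per formula unit; M(MgO) = 40.304, so MgO mass = 30.631 g.
30.631/239.884 × 100 = 12.77 wt%.

12.77 wt%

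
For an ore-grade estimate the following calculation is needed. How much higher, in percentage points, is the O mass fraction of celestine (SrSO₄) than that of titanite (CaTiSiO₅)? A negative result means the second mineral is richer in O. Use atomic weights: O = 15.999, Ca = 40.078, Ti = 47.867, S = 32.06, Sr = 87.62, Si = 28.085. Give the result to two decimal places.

-5.97 percentage points

M(SrSO₄) = 183.676 g/mol, so wt% O = 63.996/183.676 × 100 = 34.84%.
M(CaTiSiO₅) = 196.025 g/mol, so wt% O = 79.995/196.025 × 100 = 40.81%.
34.84 − 40.81 = -5.97 pp.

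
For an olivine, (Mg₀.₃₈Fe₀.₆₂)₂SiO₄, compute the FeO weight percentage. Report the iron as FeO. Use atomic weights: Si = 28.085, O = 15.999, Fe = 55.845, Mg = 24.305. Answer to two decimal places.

49.55 wt%

M((Mg₀.₃₈Fe₀.₆₂)₂SiO₄) = 179.801 g/mol; M(FeO) = 71.844 g/mol.
Moles FeO per formula unit = 1.24 Fe ÷ 1 = 1.2400.
FeO fraction = (1.2400 × 71.844) / 179.801 = 89.087/179.801 = 0.4955.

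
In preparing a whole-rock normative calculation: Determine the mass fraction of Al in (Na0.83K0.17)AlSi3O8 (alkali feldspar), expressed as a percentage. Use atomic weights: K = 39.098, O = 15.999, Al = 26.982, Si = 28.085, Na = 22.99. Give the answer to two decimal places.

M((Na0.83K0.17)AlSi3O8) = 264.957 g/mol.
Al contributes 1 × 26.982 = 26.982 g per mole.
26.982/264.957 = 0.1018 → 10.18%.

10.18 mass %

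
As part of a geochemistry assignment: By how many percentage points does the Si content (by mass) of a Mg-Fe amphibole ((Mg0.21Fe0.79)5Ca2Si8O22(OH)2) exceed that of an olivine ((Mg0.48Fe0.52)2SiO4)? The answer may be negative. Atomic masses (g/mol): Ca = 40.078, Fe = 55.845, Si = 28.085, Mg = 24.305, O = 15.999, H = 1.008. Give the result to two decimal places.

7.79 percentage points

M((Mg0.21Fe0.79)5Ca2Si8O22(OH)2) = 936.936 g/mol, so wt% Si = 224.680/936.936 × 100 = 23.98%.
M((Mg0.48Fe0.52)2SiO4) = 173.493 g/mol, so wt% Si = 28.085/173.493 × 100 = 16.19%.
23.98 − 16.19 = 7.79 pp.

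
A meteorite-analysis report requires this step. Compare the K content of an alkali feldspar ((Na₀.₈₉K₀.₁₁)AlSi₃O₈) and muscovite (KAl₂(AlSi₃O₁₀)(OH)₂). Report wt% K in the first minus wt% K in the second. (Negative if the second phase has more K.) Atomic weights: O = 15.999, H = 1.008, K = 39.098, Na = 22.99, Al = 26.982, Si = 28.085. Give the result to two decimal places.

-8.19 percentage points

M((Na₀.₈₉K₀.₁₁)AlSi₃O₈) = 263.991 g/mol, so wt% K = 4.301/263.991 × 100 = 1.63%.
M(KAl₂(AlSi₃O₁₀)(OH)₂) = 398.303 g/mol, so wt% K = 39.098/398.303 × 100 = 9.82%.
1.63 − 9.82 = -8.19 pp.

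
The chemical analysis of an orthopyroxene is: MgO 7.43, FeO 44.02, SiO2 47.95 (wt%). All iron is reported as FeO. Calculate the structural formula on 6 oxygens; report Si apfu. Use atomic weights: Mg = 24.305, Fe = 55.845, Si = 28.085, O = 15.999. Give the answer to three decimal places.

2.001 Si apfu

MgO (M=40.304): mol = 0.18435; Mg = 0.18435, O = 0.18435.
FeO (M=71.844): mol = 0.61272; Fe = 0.61272, O = 0.61272.
SiO2 (M=60.083): mol = 0.79806; Si = 0.79806, O = 1.59612.
ΣO = 2.39319; factor = 6/ΣO = 2.50711.
Si apfu = 0.79806 × 2.50711 = 2.001.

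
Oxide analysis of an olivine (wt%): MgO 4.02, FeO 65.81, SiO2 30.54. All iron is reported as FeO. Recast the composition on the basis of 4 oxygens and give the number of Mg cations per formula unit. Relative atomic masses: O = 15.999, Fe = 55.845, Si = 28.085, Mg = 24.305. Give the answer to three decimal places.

MgO (M=40.304): mol = 0.09974; Mg = 0.09974, O = 0.09974.
FeO (M=71.844): mol = 0.91601; Fe = 0.91601, O = 0.91601.
SiO2 (M=60.083): mol = 0.50830; Si = 0.50830, O = 1.01660.
ΣO = 2.03235; factor = 4/ΣO = 1.96816.
Mg apfu = 0.09974 × 1.96816 = 0.196.

0.196 Mg apfu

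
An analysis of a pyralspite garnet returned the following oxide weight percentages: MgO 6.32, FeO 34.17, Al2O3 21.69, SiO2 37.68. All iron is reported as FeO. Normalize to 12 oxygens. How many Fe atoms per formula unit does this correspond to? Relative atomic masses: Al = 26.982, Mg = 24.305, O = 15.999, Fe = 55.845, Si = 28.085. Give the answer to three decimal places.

MgO (M=40.304): mol = 0.15681; Mg = 0.15681, O = 0.15681.
FeO (M=71.844): mol = 0.47561; Fe = 0.47561, O = 0.47561.
Al2O3 (M=101.961): mol = 0.21273; Al = 0.42546, O = 0.63819.
SiO2 (M=60.083): mol = 0.62713; Si = 0.62713, O = 1.25426.
ΣO = 2.52487; factor = 12/ΣO = 4.75272.
Fe apfu = 0.47561 × 4.75272 = 2.260.

2.260 Fe apfu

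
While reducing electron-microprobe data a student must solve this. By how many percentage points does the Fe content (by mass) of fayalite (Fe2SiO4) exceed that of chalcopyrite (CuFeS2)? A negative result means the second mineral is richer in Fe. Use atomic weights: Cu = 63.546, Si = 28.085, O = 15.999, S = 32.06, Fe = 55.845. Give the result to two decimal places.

Fe in Fe2SiO4: molar mass 203.771 g/mol; 2×55.845 = 111.690 g → 54.81 wt%.
Fe in CuFeS2: molar mass 183.511 g/mol; 1×55.845 = 55.845 g → 30.43 wt%.
Difference = 54.81 − 30.43 = 24.38 percentage points.

24.38 percentage points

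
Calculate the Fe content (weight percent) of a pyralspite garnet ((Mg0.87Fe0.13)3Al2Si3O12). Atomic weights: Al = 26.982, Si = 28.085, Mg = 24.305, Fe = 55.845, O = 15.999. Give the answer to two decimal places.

Molar mass of (Mg0.87Fe0.13)3Al2Si3O12: 2.61×24.305 + 0.39×55.845 + 2×26.982 + 3×28.085 + 12×15.999 = 415.423 g/mol.
Mass of Fe per formula unit: 0.39 × 55.845 = 21.780 g.
Weight fraction Fe = 21.780 / 415.423 = 0.0524.

5.24 weight percent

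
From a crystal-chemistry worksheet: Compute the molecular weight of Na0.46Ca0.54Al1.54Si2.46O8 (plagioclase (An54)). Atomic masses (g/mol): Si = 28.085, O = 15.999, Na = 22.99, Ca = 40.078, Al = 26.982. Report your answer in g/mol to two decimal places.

270.85 g/mol

Na: 0.46 × 22.99 = 10.5754
Ca: 0.54 × 40.078 = 21.6421
Al: 1.54 × 26.982 = 41.5523
Si: 2.46 × 28.085 = 69.0891
O: 8 × 15.999 = 127.9920
Summing the contributions gives the formula mass.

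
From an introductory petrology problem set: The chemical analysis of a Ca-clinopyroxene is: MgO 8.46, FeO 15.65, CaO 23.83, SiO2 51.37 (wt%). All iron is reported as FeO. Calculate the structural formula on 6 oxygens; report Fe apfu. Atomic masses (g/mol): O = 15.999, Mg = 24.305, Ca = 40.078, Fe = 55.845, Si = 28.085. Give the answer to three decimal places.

0.510 Fe apfu

MgO: 8.46/40.304 = 0.20990 mol → 0.20990 mol Mg, 0.20990 mol O.
FeO: 15.65/71.844 = 0.21783 mol → 0.21783 mol Fe, 0.21783 mol O.
CaO: 23.83/56.077 = 0.42495 mol → 0.42495 mol Ca, 0.42495 mol O.
SiO2: 51.37/60.083 = 0.85498 mol → 0.85498 mol Si, 1.70996 mol O.
Total oxygen = 2.56264 mol. Normalization factor = 6/2.56264 = 2.34134.
Fe per 6 O = 0.21783 × 2.34134 = 0.510.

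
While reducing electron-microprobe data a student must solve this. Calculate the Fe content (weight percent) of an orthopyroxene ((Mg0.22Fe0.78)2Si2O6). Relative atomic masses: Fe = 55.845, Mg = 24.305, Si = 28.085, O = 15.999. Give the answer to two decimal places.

Formula mass = 0.44·24.305 + 1.56·55.845 + 2·28.085 + 6·15.999 = 249.976 g/mol, of which 87.118 g is Fe.
So Fe makes up 87.118/249.976 = 0.3485 of the mass, i.e. 34.85%.

34.85 weight percent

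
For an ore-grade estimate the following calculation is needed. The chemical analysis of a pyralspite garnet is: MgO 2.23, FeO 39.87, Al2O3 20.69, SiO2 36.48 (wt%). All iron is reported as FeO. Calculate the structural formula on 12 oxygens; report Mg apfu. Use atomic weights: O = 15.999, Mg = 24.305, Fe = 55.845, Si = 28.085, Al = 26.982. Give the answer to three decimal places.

MgO: 2.23/40.304 = 0.05533 mol → 0.05533 mol Mg, 0.05533 mol O.
FeO: 39.87/71.844 = 0.55495 mol → 0.55495 mol Fe, 0.55495 mol O.
Al2O3: 20.69/101.961 = 0.20292 mol → 0.40584 mol Al, 0.60876 mol O.
SiO2: 36.48/60.083 = 0.60716 mol → 0.60716 mol Si, 1.21432 mol O.
Total oxygen = 2.43336 mol. Normalization factor = 12/2.43336 = 4.93145.
Mg per 12 O = 0.05533 × 4.93145 = 0.273.

0.273 Mg apfu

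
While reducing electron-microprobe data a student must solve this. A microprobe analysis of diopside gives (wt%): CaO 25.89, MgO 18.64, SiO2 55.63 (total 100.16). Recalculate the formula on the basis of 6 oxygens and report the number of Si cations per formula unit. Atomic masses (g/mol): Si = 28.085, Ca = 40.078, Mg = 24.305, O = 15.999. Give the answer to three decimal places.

2.001 Si apfu

25.89 wt% CaO ÷ 56.077 g/mol = 0.46169 mol, giving 0.46169 Ca and 0.46169 O.
18.64 wt% MgO ÷ 40.304 g/mol = 0.46249 mol, giving 0.46249 Mg and 0.46249 O.
55.63 wt% SiO2 ÷ 60.083 g/mol = 0.92589 mol, giving 0.92589 Si and 1.85178 O.
Oxygen sums to 2.77596; scaling by 6/2.77596 = 2.16141 puts the formula on 6 O.
Si: 0.92589 × 2.16141 = 2.001 atoms per formula unit.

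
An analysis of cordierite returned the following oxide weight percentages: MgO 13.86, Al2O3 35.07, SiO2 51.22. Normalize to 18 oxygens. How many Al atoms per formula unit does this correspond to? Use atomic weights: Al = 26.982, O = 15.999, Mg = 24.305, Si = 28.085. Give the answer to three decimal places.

4.019 Al apfu

MgO (M=40.304): mol = 0.34389; Mg = 0.34389, O = 0.34389.
Al2O3 (M=101.961): mol = 0.34396; Al = 0.68792, O = 1.03188.
SiO2 (M=60.083): mol = 0.85249; Si = 0.85249, O = 1.70498.
ΣO = 3.08075; factor = 18/ΣO = 5.84273.
Al apfu = 0.68792 × 5.84273 = 4.019.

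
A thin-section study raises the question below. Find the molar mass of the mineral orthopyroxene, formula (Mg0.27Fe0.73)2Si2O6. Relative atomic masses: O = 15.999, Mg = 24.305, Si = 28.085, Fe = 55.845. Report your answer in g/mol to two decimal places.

246.82 g/mol

M = 0.54·24.305 + 1.46·55.845 + 2·28.085 + 6·15.999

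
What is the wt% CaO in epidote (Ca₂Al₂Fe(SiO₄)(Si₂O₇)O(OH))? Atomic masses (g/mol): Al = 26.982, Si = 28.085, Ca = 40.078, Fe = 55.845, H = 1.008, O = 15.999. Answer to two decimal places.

23.21 wt%

M(Ca₂Al₂Fe(SiO₄)(Si₂O₇)O(OH)) = 483.215 g/mol; M(CaO) = 56.077 g/mol.
Moles CaO per formula unit = 2 Ca ÷ 1 = 2.0000.
CaO fraction = (2.0000 × 56.077) / 483.215 = 112.154/483.215 = 0.2321.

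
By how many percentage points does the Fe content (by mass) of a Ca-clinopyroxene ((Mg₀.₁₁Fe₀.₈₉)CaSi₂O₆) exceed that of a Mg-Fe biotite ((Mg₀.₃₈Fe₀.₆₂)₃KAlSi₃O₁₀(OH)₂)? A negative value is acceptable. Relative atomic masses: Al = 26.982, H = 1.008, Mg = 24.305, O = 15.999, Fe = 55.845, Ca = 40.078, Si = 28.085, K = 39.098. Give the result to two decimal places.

-1.51 percentage points

Fe in (Mg₀.₁₁Fe₀.₈₉)CaSi₂O₆: molar mass 244.618 g/mol; 0.89×55.845 = 49.702 g → 20.32 wt%.
Fe in (Mg₀.₃₈Fe₀.₆₂)₃KAlSi₃O₁₀(OH)₂: molar mass 475.918 g/mol; 1.86×55.845 = 103.872 g → 21.83 wt%.
Difference = 20.32 − 21.83 = -1.51 percentage points.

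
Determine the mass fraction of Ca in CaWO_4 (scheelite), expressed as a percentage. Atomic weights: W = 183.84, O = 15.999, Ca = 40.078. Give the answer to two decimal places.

13.92 mass %

Formula mass = 1*40.078 + 1*183.84 + 4*15.999 = 287.914 g/mol, of which 40.078 g is Ca.
So Ca makes up 40.078/287.914 = 0.1392 of the mass, i.e. 13.92%.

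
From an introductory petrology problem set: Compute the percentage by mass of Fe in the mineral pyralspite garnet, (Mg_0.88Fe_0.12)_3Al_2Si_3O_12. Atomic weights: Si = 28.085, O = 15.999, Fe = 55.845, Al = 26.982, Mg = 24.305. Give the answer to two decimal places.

Molar mass of (Mg_0.88Fe_0.12)_3Al_2Si_3O_12: 2.64×24.305 + 0.36×55.845 + 2×26.982 + 3×28.085 + 12×15.999 = 414.476 g/mol.
Mass of Fe per formula unit: 0.36 × 55.845 = 20.104 g.
Weight fraction Fe = 20.104 / 414.476 = 0.0485.

4.85 wt%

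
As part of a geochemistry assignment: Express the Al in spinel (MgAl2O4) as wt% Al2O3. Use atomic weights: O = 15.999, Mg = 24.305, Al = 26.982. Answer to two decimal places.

71.67 wt%

M(MgAl2O4) = 142.265 g/mol; M(Al2O3) = 101.961 g/mol.
Moles Al2O3 per formula unit = 2 Al ÷ 2 = 1.0000.
Al2O3 fraction = (1.0000 × 101.961) / 142.265 = 101.961/142.265 = 0.7167.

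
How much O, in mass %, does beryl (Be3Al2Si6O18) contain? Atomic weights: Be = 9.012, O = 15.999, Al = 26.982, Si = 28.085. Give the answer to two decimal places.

Formula mass = 3×9.012 + 2×26.982 + 6×28.085 + 18×15.999 = 537.492 g/mol, of which 287.982 g is O.
So O makes up 287.982/537.492 = 0.5358 of the mass, i.e. 53.58%.

53.58 mass %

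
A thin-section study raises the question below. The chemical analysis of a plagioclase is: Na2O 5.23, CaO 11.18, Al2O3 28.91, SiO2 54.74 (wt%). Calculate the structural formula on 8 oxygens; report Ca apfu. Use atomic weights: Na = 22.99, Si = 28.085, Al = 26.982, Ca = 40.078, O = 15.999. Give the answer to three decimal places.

5.23 wt% Na2O ÷ 61.979 g/mol = 0.08438 mol, giving 0.16876 Na and 0.08438 O.
11.18 wt% CaO ÷ 56.077 g/mol = 0.19937 mol, giving 0.19937 Ca and 0.19937 O.
28.91 wt% Al2O3 ÷ 101.961 g/mol = 0.28354 mol, giving 0.56708 Al and 0.85062 O.
54.74 wt% SiO2 ÷ 60.083 g/mol = 0.91107 mol, giving 0.91107 Si and 1.82214 O.
Oxygen sums to 2.95651; scaling by 8/2.95651 = 2.70589 puts the formula on 8 O.
Ca: 0.19937 × 2.70589 = 0.539 atoms per formula unit.

0.539 Ca apfu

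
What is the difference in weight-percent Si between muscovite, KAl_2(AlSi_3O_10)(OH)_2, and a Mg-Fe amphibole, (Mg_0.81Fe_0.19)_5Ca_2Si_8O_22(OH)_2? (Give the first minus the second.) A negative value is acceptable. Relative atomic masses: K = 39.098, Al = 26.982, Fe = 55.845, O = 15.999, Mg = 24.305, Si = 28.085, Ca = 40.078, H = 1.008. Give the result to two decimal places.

-5.52 percentage points

M(KAl_2(AlSi_3O_10)(OH)_2) = 398.303 g/mol, so wt% Si = 84.255/398.303 × 100 = 21.15%.
M((Mg_0.81Fe_0.19)_5Ca_2Si_8O_22(OH)_2) = 842.316 g/mol, so wt% Si = 224.680/842.316 × 100 = 26.67%.
21.15 − 26.67 = -5.52 pp.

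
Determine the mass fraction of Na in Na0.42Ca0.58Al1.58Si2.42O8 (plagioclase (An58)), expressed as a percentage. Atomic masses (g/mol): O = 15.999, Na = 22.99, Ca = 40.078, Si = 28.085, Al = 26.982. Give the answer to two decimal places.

3.56 mass %

Molar mass of Na0.42Ca0.58Al1.58Si2.42O8: 0.42*22.99 + 0.58*40.078 + 1.58*26.982 + 2.42*28.085 + 8*15.999 = 271.490 g/mol.
Mass of Na per formula unit: 0.42 × 22.99 = 9.656 g.
Weight fraction Na = 9.656 / 271.490 = 0.0356.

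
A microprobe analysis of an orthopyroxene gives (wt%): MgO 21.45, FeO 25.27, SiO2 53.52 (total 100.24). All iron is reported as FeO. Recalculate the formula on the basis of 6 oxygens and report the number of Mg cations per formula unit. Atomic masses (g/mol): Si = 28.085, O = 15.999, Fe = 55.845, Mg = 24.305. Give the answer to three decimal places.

1.198 Mg apfu

MgO: 21.45/40.304 = 0.53221 mol → 0.53221 mol Mg, 0.53221 mol O.
FeO: 25.27/71.844 = 0.35173 mol → 0.35173 mol Fe, 0.35173 mol O.
SiO2: 53.52/60.083 = 0.89077 mol → 0.89077 mol Si, 1.78154 mol O.
Total oxygen = 2.66548 mol. Normalization factor = 6/2.66548 = 2.25100.
Mg per 6 O = 0.53221 × 2.25100 = 1.198.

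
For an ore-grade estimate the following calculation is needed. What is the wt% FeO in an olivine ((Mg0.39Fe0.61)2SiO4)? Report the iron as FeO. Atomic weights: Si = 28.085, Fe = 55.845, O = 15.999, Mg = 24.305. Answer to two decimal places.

M((Mg0.39Fe0.61)2SiO4) = 179.170 g/mol; M(FeO) = 71.844 g/mol.
Moles FeO per formula unit = 1.22 Fe ÷ 1 = 1.2200.
FeO fraction = (1.2200 × 71.844) / 179.170 = 87.650/179.170 = 0.4892.

48.92 wt%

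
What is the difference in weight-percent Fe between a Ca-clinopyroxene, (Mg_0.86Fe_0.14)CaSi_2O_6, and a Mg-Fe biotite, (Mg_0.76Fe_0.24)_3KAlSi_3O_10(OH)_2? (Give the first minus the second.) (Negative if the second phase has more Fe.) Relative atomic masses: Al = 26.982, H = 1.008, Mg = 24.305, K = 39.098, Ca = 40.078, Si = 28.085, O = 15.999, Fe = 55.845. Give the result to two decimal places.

M((Mg_0.86Fe_0.14)CaSi_2O_6) = 220.963 g/mol, so wt% Fe = 7.818/220.963 × 100 = 3.54%.
M((Mg_0.76Fe_0.24)_3KAlSi_3O_10(OH)_2) = 439.963 g/mol, so wt% Fe = 40.208/439.963 × 100 = 9.14%.
3.54 − 9.14 = -5.60 pp.

-5.60 percentage points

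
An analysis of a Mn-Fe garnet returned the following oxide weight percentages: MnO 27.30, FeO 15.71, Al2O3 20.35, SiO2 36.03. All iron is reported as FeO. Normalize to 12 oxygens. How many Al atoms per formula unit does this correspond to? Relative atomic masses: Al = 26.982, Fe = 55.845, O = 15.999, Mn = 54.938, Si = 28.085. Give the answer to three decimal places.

1.995 Al apfu

MnO: 27.30/70.937 = 0.38485 mol → 0.38485 mol Mn, 0.38485 mol O.
FeO: 15.71/71.844 = 0.21867 mol → 0.21867 mol Fe, 0.21867 mol O.
Al2O3: 20.35/101.961 = 0.19959 mol → 0.39918 mol Al, 0.59877 mol O.
SiO2: 36.03/60.083 = 0.59967 mol → 0.59967 mol Si, 1.19934 mol O.
Total oxygen = 2.40163 mol. Normalization factor = 12/2.40163 = 4.99661.
Al per 12 O = 0.39918 × 4.99661 = 1.995.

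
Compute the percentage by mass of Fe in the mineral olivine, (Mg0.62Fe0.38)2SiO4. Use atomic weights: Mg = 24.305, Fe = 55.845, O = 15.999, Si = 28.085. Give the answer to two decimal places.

M((Mg0.62Fe0.38)2SiO4) = 164.661 g/mol.
Fe contributes 0.76 × 55.845 = 42.442 g per mole.
42.442/164.661 = 0.2578 → 25.78%.

25.78 weight percent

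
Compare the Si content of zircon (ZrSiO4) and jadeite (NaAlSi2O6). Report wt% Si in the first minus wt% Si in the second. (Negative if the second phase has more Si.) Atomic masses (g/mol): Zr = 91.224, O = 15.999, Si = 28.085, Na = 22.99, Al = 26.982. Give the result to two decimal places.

-12.47 percentage points

Si in ZrSiO4: molar mass 183.305 g/mol; 1×28.085 = 28.085 g → 15.32 wt%.
Si in NaAlSi2O6: molar mass 202.136 g/mol; 2×28.085 = 56.170 g → 27.79 wt%.
Difference = 15.32 − 27.79 = -12.47 percentage points.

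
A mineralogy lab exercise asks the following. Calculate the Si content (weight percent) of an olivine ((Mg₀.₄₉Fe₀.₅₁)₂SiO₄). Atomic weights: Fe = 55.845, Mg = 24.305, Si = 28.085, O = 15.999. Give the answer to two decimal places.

16.25 weight percent

M((Mg₀.₄₉Fe₀.₅₁)₂SiO₄) = 172.862 g/mol.
Si contributes 1 × 28.085 = 28.085 g per mole.
28.085/172.862 = 0.1625 → 16.25%.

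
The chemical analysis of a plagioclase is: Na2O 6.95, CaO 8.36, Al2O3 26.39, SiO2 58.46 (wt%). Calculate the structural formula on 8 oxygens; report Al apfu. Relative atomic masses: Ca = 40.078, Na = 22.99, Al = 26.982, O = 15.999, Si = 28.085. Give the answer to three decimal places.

6.95 wt% Na2O ÷ 61.979 g/mol = 0.11213 mol, giving 0.22426 Na and 0.11213 O.
8.36 wt% CaO ÷ 56.077 g/mol = 0.14908 mol, giving 0.14908 Ca and 0.14908 O.
26.39 wt% Al2O3 ÷ 101.961 g/mol = 0.25882 mol, giving 0.51764 Al and 0.77646 O.
58.46 wt% SiO2 ÷ 60.083 g/mol = 0.97299 mol, giving 0.97299 Si and 1.94598 O.
Oxygen sums to 2.98365; scaling by 8/2.98365 = 2.68128 puts the formula on 8 O.
Al: 0.51764 × 2.68128 = 1.388 atoms per formula unit.

1.388 Al apfu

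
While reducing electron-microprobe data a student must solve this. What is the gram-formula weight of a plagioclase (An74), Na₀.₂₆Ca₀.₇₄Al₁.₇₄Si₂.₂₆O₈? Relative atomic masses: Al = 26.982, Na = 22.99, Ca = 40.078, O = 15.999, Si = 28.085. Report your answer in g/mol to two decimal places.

The formula mass is the sum 0.26×22.99 + 0.74×40.078 + 1.74×26.982 + 2.26×28.085 + 8×15.999.

274.05 g/mol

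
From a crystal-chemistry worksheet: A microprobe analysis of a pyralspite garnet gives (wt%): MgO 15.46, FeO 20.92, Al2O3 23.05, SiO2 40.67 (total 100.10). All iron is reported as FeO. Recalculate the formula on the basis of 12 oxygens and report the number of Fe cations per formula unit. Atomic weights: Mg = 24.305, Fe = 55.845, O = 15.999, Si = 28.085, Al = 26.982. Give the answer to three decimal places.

MgO: 15.46/40.304 = 0.38358 mol → 0.38358 mol Mg, 0.38358 mol O.
FeO: 20.92/71.844 = 0.29119 mol → 0.29119 mol Fe, 0.29119 mol O.
Al2O3: 23.05/101.961 = 0.22607 mol → 0.45214 mol Al, 0.67821 mol O.
SiO2: 40.67/60.083 = 0.67690 mol → 0.67690 mol Si, 1.35380 mol O.
Total oxygen = 2.70678 mol. Normalization factor = 12/2.70678 = 4.43331.
Fe per 12 O = 0.29119 × 4.43331 = 1.291.

1.291 Fe apfu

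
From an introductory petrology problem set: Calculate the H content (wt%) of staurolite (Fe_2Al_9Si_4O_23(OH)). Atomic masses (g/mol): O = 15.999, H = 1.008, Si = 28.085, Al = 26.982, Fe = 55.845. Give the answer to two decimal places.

0.12 wt%

Formula mass = 2*55.845 + 9*26.982 + 4*28.085 + 24*15.999 + 1*1.008 = 851.852 g/mol, of which 1.008 g is H.
So H makes up 1.008/851.852 = 0.0012 of the mass, i.e. 0.12%.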